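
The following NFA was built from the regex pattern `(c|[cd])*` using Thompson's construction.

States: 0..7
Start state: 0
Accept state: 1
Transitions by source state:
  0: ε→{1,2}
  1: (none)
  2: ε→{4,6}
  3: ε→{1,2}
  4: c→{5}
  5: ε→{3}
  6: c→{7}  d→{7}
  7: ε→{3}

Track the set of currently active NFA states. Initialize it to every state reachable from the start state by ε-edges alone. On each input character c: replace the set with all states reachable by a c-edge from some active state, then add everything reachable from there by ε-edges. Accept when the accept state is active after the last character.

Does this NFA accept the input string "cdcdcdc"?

S₀ = ε-closure({0}) = {0,1,2,4,6}
'c' @ 1: {1,2,3,4,5,6,7}  (accept∈set)
'd' @ 2: {1,2,3,4,6,7}  (accept∈set)
'c' @ 3: {1,2,3,4,5,6,7}  (accept∈set)
'd' @ 4: {1,2,3,4,6,7}  (accept∈set)
'c' @ 5: {1,2,3,4,5,6,7}  (accept∈set)
'd' @ 6: {1,2,3,4,6,7}  (accept∈set)
'c' @ 7: {1,2,3,4,5,6,7}  (accept∈set)
final: {1,2,3,4,5,6,7}; accept 1 in set

Answer: ACCEPT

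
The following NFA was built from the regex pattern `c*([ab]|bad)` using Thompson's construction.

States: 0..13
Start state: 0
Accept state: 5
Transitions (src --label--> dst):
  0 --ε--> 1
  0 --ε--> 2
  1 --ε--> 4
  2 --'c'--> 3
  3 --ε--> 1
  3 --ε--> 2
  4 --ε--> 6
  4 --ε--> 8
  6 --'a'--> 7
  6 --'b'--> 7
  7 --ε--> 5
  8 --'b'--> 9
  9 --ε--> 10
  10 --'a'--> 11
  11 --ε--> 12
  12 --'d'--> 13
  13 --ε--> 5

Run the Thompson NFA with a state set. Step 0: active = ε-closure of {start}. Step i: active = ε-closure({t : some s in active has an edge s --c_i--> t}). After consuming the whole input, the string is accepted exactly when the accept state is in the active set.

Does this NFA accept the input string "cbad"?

S₀ = ε-closure({0}) = {0,1,2,4,6,8}
'c' @ 1: {1,2,3,4,6,8}
'b' @ 2: {5,7,9,10}  (accept∈set)
'a' @ 3: {11,12}
'd' @ 4: {5,13}  (accept∈set)
final: {5,13}; accept 5 in set

Answer: ACCEPT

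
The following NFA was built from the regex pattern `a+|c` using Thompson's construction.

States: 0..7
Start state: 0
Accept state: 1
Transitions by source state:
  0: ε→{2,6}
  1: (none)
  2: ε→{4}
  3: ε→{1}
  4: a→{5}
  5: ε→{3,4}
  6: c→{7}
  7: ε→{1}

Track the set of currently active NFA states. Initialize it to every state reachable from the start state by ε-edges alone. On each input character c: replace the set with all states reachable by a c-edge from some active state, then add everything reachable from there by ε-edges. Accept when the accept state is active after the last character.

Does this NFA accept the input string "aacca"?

Answer: REJECT

Derivation:
S₀ = ε-closure({0}) = {0,2,4,6}
'a' @ 1: {1,3,4,5}  (accept∈set)
'a' @ 2: {1,3,4,5}  (accept∈set)
'c' @ 3: {}  — dead — no transitions
rest 'ca' ignored (set empty)
end set {} — state 1 not in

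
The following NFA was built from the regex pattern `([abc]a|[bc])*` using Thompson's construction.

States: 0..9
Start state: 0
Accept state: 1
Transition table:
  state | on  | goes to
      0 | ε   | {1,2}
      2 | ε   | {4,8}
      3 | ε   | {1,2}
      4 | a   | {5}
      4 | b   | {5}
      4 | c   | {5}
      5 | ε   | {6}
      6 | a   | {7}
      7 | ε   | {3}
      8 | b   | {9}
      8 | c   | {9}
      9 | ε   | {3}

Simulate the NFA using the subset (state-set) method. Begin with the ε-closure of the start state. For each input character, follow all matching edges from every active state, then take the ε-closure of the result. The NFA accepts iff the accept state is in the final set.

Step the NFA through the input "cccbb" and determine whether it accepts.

start: ε-closure({0}) = {0,1,2,4,8}
'c' @ 1: {1,2,3,4,5,6,8,9}  [accepting]
'c' @ 2: {1,2,3,4,5,6,8,9}  [accepting]
'c' @ 3: {1,2,3,4,5,6,8,9}  [accepting]
'b' @ 4: {1,2,3,4,5,6,8,9}  [accepting]
'b' @ 5: {1,2,3,4,5,6,8,9}  [accepting]
after full input: {1,2,3,4,5,6,8,9}  (accept=1 in)

Answer: ACCEPT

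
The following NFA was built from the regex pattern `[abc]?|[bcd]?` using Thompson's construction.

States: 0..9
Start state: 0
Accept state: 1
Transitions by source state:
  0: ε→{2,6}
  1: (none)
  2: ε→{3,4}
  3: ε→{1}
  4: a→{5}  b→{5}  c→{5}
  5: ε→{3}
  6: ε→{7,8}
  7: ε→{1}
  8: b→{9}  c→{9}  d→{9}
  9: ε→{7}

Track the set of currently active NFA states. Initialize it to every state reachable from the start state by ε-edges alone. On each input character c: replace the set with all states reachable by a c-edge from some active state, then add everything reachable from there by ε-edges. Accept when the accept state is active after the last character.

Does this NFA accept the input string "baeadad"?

Answer: REJECT

Steps:
start: ε-closure({0}) = {0,1,2,3,4,6,7,8}
'b' @ 1: {1,3,5,7,9}  ✓accept
'a' @ 2: {}  — dead — no transitions
rest 'eadad' ignored (set empty)
end set {} — state 1 not in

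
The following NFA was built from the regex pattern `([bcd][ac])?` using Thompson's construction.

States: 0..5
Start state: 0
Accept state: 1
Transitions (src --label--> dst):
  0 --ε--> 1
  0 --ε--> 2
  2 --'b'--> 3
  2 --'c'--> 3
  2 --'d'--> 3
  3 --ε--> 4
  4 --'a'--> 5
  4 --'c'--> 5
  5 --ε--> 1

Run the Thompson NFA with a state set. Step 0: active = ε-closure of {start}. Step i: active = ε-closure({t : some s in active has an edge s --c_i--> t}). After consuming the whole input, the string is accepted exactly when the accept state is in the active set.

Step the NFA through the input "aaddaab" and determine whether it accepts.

Answer: REJECT

Derivation:
start: ε-closure({0}) = {0,1,2}
'a' @ 1: {}  — no active states
rest 'addaab' ignored (set empty)
after full input: {}  (accept=1 not in)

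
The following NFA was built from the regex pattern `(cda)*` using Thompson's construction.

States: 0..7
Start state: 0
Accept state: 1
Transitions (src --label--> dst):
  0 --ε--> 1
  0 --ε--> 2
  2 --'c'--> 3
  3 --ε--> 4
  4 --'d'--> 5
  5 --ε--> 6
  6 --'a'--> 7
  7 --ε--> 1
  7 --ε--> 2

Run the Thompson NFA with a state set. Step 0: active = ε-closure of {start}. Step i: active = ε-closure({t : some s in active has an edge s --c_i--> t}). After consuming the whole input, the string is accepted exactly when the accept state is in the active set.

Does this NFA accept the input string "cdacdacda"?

Answer: ACCEPT

Derivation:
S₀ = ε-closure({0}) = {0,1,2}
'c' @ 1: {3,4}
'd' @ 2: {5,6}
'a' @ 3: {1,2,7}  (accept∈set)
'c' @ 4: {3,4}
'd' @ 5: {5,6}
'a' @ 6: {1,2,7}  (accept∈set)
'c' @ 7: {3,4}
'd' @ 8: {5,6}
'a' @ 9: {1,2,7}  (accept∈set)
final: {1,2,7}; accept 1 in set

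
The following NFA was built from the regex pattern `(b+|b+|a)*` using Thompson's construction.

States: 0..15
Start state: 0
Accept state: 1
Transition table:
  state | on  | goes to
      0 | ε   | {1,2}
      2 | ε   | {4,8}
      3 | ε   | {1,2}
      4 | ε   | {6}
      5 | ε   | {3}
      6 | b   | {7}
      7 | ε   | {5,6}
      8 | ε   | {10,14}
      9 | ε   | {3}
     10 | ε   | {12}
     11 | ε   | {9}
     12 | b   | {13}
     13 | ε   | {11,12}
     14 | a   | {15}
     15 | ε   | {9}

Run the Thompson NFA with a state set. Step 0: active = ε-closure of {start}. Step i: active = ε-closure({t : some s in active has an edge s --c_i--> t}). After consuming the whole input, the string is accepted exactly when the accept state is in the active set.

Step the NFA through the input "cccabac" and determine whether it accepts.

initial (ε-close {0}): {0,1,2,4,6,8,10,12,14}
'c' @ 1: {}  — state set empty
rest 'ccabac' ignored (set empty)
after full input: {}  (accept=1 not in)

Answer: REJECT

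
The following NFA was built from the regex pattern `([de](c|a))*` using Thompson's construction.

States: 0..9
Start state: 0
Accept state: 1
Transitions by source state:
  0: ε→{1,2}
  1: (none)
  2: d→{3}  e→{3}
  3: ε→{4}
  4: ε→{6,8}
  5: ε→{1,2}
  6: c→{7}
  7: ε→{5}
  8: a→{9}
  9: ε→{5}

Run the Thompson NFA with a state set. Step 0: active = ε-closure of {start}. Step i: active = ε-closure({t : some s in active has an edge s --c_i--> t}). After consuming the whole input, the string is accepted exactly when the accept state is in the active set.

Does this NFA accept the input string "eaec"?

Answer: ACCEPT

Trace:
start: ε-closure({0}) = {0,1,2}
'e' @ 1: {3,4,6,8}
'a' @ 2: {1,2,5,9}  ✓accept
'e' @ 3: {3,4,6,8}
'c' @ 4: {1,2,5,7}  ✓accept
final: {1,2,5,7}; accept 1 in set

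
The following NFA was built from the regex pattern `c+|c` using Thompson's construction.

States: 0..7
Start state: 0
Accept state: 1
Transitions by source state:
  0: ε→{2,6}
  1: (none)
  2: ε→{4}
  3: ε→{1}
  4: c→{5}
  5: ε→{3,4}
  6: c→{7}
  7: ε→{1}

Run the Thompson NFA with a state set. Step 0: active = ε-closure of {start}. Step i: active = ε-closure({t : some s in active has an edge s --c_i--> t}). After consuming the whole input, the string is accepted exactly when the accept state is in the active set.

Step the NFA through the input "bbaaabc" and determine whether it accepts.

initial (ε-close {0}): {0,2,4,6}
'b' @ 1: {}  — no active states
rest 'baaabc' ignored (set empty)
final: {}; accept 1 not in set

Answer: REJECT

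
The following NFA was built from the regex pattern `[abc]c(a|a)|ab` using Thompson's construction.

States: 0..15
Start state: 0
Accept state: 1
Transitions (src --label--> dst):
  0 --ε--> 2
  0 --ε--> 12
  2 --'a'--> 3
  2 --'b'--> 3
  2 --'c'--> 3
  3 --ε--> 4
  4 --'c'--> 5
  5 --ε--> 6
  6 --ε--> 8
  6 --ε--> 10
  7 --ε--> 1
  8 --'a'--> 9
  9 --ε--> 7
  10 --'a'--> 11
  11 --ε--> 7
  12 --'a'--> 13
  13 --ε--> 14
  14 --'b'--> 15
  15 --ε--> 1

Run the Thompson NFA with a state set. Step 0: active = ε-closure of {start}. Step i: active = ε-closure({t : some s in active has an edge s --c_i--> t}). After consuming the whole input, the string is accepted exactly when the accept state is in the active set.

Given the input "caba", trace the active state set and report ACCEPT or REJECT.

S₀ = ε-closure({0}) = {0,2,12}
'c' @ 1: {3,4}
'a' @ 2: {}  — dead — no transitions
rest 'ba' ignored (set empty)
final: {}; accept 1 not in set

Answer: REJECT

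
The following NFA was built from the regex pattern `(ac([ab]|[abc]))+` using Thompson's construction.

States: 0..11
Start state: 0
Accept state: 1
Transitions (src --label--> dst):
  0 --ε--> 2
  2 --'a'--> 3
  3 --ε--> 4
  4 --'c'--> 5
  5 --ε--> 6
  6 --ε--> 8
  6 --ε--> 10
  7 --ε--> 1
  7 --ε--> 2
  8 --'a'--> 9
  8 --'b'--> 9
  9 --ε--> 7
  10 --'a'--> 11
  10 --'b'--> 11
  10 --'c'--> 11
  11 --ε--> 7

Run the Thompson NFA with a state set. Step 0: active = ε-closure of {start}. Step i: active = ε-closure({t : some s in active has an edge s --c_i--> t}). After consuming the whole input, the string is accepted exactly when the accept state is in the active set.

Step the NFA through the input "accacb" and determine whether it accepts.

S₀ = ε-closure({0}) = {0,2}
'a' @ 1: {3,4}
'c' @ 2: {5,6,8,10}
'c' @ 3: {1,2,7,11}  [accepting]
'a' @ 4: {3,4}
'c' @ 5: {5,6,8,10}
'b' @ 6: {1,2,7,9,11}  [accepting]
after full input: {1,2,7,9,11}  (accept=1 in)

Answer: ACCEPT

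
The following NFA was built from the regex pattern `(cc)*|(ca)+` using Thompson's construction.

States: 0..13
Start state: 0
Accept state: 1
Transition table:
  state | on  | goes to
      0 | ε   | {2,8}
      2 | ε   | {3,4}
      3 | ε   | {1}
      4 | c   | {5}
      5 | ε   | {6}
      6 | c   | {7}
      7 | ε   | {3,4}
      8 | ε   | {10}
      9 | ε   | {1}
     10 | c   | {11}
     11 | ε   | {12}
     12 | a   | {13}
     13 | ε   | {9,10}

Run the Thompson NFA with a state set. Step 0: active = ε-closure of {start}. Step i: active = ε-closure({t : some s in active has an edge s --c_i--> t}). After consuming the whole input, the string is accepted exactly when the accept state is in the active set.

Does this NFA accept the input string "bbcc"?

S₀ = ε-closure({0}) = {0,1,2,3,4,8,10}
'b' @ 1: {}  — no active states
rest 'bcc' ignored (set empty)
after full input: {}  (accept=1 not in)

Answer: REJECT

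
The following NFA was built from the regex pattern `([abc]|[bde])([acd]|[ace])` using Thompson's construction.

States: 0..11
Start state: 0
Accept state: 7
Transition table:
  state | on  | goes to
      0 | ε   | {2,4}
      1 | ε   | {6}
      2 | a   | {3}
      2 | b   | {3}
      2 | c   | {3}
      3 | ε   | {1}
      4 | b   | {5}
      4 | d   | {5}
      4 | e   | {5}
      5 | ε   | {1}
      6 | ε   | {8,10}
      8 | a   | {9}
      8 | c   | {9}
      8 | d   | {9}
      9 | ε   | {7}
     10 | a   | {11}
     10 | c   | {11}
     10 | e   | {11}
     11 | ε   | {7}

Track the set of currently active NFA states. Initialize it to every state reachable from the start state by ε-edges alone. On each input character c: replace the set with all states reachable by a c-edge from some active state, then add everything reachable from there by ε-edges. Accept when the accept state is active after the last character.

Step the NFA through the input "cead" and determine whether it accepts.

S₀ = ε-closure({0}) = {0,2,4}
'c' @ 1: {1,3,6,8,10}
'e' @ 2: {7,11}  ✓accept
'a' @ 3: {}  — state set empty
rest 'd' ignored (set empty)
final: {}; accept 7 not in set

Answer: REJECT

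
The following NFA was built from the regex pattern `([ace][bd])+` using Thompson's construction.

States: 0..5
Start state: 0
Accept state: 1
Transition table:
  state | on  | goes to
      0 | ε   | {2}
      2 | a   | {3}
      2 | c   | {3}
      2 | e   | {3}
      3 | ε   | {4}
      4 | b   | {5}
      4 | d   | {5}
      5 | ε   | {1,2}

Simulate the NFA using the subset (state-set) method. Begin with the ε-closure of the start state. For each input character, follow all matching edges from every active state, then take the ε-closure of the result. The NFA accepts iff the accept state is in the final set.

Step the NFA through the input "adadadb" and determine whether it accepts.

Answer: REJECT

Steps:
start: ε-closure({0}) = {0,2}
'a' @ 1: {3,4}
'd' @ 2: {1,2,5}  ✓accept
'a' @ 3: {3,4}
'd' @ 4: {1,2,5}  ✓accept
'a' @ 5: {3,4}
'd' @ 6: {1,2,5}  ✓accept
'b' @ 7: {}  — dead — no transitions
after full input: {}  (accept=1 not in)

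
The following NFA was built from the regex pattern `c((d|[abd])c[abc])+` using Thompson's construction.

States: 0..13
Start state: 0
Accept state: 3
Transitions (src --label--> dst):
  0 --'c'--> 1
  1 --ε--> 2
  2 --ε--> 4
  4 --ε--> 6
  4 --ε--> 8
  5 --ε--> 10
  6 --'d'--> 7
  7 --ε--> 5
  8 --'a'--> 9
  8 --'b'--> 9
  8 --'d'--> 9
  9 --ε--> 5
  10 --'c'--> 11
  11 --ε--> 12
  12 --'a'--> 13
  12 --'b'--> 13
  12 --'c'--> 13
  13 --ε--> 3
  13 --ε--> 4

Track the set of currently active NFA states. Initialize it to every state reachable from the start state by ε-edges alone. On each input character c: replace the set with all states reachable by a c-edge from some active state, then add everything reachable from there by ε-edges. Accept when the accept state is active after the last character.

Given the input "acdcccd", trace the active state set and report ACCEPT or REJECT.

S₀ = ε-closure({0}) = {0}
'a' @ 1: {}  — state set empty
rest 'cdcccd' ignored (set empty)
after full input: {}  (accept=3 not in)

Answer: REJECT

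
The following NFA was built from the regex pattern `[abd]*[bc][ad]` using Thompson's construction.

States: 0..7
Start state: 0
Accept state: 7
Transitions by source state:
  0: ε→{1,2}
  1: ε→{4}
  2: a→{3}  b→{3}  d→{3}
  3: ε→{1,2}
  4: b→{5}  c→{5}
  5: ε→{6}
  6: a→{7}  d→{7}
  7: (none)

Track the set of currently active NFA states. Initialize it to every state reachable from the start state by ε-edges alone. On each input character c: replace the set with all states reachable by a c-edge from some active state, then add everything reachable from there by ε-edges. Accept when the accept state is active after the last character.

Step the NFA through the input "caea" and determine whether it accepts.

Answer: REJECT

Trace:
S₀ = ε-closure({0}) = {0,1,2,4}
'c' @ 1: {5,6}
'a' @ 2: {7}  [accepting]
'e' @ 3: {}  — no active states
rest 'a' ignored (set empty)
final: {}; accept 7 not in set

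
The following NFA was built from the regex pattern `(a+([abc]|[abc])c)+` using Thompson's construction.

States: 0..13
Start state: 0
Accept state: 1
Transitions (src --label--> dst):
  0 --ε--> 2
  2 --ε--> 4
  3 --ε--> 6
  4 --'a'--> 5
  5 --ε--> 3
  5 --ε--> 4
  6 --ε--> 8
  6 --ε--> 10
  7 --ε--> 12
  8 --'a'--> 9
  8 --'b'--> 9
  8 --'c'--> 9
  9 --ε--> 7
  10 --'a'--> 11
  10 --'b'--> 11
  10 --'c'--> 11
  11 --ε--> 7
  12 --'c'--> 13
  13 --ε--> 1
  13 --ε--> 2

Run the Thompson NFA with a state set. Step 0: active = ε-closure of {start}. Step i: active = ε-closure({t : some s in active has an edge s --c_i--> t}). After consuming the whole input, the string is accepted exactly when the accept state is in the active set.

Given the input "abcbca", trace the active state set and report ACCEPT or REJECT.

Answer: REJECT

Trace:
S₀ = ε-closure({0}) = {0,2,4}
'a' @ 1: {3,4,5,6,8,10}
'b' @ 2: {7,9,11,12}
'c' @ 3: {1,2,4,13}  ✓accept
'b' @ 4: {}  — state set empty
rest 'ca' ignored (set empty)
after full input: {}  (accept=1 not in)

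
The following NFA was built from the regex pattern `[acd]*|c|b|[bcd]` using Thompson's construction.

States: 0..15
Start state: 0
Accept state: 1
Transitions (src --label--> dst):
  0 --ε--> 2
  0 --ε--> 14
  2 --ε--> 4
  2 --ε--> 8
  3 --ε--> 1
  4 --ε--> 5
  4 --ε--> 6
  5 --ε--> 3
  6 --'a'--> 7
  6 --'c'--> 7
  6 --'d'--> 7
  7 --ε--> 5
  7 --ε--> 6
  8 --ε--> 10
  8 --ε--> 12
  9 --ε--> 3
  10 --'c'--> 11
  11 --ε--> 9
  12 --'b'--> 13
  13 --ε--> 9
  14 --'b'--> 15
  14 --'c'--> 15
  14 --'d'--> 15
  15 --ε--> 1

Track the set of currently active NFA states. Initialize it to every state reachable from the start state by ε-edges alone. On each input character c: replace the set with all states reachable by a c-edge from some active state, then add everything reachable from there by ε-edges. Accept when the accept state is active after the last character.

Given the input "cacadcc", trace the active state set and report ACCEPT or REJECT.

S₀ = ε-closure({0}) = {0,1,2,3,4,5,6,8,10,12,14}
'c' @ 1: {1,3,5,6,7,9,11,15}  ✓accept
'a' @ 2: {1,3,5,6,7}  ✓accept
'c' @ 3: {1,3,5,6,7}  ✓accept
'a' @ 4: {1,3,5,6,7}  ✓accept
'd' @ 5: {1,3,5,6,7}  ✓accept
'c' @ 6: {1,3,5,6,7}  ✓accept
'c' @ 7: {1,3,5,6,7}  ✓accept
final: {1,3,5,6,7}; accept 1 in set

Answer: ACCEPT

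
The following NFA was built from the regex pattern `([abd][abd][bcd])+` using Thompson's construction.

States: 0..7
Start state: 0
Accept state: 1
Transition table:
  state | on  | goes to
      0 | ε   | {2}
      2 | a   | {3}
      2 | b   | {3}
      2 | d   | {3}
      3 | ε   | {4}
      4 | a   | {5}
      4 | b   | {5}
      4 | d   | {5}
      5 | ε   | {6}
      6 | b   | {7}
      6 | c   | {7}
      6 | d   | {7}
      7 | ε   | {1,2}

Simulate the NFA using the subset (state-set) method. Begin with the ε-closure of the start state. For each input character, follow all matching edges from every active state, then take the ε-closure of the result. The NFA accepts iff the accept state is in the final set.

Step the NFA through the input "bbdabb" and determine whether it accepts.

start: ε-closure({0}) = {0,2}
'b' @ 1: {3,4}
'b' @ 2: {5,6}
'd' @ 3: {1,2,7}  ✓accept
'a' @ 4: {3,4}
'b' @ 5: {5,6}
'b' @ 6: {1,2,7}  ✓accept
end set {1,2,7} — state 1 in

Answer: ACCEPT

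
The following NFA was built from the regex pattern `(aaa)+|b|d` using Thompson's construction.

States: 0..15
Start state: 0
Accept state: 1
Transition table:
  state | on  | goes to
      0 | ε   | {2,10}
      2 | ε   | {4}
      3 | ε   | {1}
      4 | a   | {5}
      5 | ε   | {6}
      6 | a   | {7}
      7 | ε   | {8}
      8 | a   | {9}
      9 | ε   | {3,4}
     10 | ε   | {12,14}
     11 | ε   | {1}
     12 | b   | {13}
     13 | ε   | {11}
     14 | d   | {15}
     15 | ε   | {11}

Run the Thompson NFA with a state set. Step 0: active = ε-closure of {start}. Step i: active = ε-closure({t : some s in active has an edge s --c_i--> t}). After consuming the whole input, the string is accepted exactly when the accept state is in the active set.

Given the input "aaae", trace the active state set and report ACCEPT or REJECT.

Answer: REJECT

Trace:
S₀ = ε-closure({0}) = {0,2,4,10,12,14}
'a' @ 1: {5,6}
'a' @ 2: {7,8}
'a' @ 3: {1,3,4,9}  ✓accept
'e' @ 4: {}  — state set empty
final: {}; accept 1 not in set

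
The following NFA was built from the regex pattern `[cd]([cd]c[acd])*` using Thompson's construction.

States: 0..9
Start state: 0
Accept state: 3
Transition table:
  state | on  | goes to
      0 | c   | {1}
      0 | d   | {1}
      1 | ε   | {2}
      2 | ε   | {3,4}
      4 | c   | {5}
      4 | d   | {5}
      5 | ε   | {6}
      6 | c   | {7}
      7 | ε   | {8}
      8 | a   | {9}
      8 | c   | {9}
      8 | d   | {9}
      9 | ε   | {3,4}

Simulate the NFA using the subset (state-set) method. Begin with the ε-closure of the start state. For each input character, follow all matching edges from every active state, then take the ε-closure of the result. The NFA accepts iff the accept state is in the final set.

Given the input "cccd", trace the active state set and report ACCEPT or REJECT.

Answer: ACCEPT

Trace:
initial (ε-close {0}): {0}
'c' @ 1: {1,2,3,4}  ✓accept
'c' @ 2: {5,6}
'c' @ 3: {7,8}
'd' @ 4: {3,4,9}  ✓accept
after full input: {3,4,9}  (accept=3 in)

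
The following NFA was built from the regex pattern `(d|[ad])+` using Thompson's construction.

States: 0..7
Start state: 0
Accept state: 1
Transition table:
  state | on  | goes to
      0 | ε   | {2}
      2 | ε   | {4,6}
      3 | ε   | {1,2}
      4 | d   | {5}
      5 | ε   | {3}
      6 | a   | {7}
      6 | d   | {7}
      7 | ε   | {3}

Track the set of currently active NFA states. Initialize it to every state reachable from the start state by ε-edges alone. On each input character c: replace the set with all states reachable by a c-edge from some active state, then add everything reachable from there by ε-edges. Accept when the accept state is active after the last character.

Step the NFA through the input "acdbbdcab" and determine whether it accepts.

start: ε-closure({0}) = {0,2,4,6}
'a' @ 1: {1,2,3,4,6,7}  [accepting]
'c' @ 2: {}  — no active states
rest 'dbbdcab' ignored (set empty)
after full input: {}  (accept=1 not in)

Answer: REJECT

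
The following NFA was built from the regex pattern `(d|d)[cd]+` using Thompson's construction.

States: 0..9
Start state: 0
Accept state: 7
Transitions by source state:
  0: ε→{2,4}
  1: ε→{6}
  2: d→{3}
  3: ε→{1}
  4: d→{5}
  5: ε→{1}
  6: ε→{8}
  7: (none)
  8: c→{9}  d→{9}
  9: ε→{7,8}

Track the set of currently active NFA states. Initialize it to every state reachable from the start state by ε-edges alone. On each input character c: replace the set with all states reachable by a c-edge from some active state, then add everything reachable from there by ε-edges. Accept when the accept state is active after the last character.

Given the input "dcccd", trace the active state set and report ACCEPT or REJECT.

S₀ = ε-closure({0}) = {0,2,4}
'd' @ 1: {1,3,5,6,8}
'c' @ 2: {7,8,9}  ✓accept
'c' @ 3: {7,8,9}  ✓accept
'c' @ 4: {7,8,9}  ✓accept
'd' @ 5: {7,8,9}  ✓accept
after full input: {7,8,9}  (accept=7 in)

Answer: ACCEPT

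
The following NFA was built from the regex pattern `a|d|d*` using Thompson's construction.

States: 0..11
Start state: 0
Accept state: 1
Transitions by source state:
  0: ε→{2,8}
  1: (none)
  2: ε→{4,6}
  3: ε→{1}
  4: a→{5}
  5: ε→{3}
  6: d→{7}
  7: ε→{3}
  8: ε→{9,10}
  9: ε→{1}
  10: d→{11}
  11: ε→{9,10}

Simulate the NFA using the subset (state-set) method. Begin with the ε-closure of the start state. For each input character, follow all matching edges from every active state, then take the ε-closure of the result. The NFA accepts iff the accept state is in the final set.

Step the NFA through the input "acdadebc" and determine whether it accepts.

start: ε-closure({0}) = {0,1,2,4,6,8,9,10}
'a' @ 1: {1,3,5}  ✓accept
'c' @ 2: {}  — state set empty
rest 'dadebc' ignored (set empty)
end set {} — state 1 not in

Answer: REJECT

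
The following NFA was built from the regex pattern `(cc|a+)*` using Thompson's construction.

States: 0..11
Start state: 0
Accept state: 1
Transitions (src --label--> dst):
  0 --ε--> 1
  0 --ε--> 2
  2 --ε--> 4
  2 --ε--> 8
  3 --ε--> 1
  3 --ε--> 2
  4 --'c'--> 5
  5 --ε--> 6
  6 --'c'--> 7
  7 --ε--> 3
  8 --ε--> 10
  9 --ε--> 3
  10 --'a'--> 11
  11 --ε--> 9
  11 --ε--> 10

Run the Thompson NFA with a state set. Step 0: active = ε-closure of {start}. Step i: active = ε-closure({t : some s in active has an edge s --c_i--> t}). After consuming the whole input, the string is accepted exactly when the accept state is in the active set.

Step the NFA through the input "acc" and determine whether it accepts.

Answer: ACCEPT

Derivation:
initial (ε-close {0}): {0,1,2,4,8,10}
'a' @ 1: {1,2,3,4,8,9,10,11}  (accept∈set)
'c' @ 2: {5,6}
'c' @ 3: {1,2,3,4,7,8,10}  (accept∈set)
end set {1,2,3,4,7,8,10} — state 1 in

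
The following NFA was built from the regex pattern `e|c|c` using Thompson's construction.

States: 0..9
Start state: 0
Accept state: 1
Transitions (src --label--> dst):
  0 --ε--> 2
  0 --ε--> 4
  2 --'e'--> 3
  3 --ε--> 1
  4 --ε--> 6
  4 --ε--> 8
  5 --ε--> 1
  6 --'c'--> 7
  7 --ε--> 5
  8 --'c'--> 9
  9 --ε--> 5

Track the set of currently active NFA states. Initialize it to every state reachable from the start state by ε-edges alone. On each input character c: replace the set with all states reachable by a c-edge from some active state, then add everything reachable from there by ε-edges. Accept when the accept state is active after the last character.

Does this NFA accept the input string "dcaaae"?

initial (ε-close {0}): {0,2,4,6,8}
'd' @ 1: {}  — dead — no transitions
rest 'caaae' ignored (set empty)
end set {} — state 1 not in

Answer: REJECT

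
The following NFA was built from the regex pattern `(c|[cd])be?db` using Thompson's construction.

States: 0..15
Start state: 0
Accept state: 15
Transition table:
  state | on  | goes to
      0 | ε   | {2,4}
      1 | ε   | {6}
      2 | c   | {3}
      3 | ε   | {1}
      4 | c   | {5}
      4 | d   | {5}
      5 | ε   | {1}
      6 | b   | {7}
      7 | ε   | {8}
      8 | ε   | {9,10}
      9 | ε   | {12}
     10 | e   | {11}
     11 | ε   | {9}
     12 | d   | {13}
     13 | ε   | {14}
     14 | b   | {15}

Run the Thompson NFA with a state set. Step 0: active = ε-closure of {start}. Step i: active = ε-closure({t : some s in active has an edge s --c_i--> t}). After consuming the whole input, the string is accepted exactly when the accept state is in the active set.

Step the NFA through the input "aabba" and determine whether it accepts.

Answer: REJECT

Steps:
start: ε-closure({0}) = {0,2,4}
'a' @ 1: {}  — dead — no transitions
rest 'abba' ignored (set empty)
after full input: {}  (accept=15 not in)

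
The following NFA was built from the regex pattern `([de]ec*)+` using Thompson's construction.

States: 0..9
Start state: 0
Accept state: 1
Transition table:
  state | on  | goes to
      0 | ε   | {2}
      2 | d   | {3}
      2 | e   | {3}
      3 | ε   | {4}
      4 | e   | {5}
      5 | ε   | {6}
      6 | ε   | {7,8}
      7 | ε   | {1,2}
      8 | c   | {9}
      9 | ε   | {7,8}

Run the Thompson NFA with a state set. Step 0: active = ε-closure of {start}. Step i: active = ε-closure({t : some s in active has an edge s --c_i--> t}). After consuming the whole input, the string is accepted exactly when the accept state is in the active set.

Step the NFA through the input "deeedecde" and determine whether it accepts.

start: ε-closure({0}) = {0,2}
'd' @ 1: {3,4}
'e' @ 2: {1,2,5,6,7,8}  ✓accept
'e' @ 3: {3,4}
'e' @ 4: {1,2,5,6,7,8}  ✓accept
'd' @ 5: {3,4}
'e' @ 6: {1,2,5,6,7,8}  ✓accept
'c' @ 7: {1,2,7,8,9}  ✓accept
'd' @ 8: {3,4}
'e' @ 9: {1,2,5,6,7,8}  ✓accept
end set {1,2,5,6,7,8} — state 1 in

Answer: ACCEPT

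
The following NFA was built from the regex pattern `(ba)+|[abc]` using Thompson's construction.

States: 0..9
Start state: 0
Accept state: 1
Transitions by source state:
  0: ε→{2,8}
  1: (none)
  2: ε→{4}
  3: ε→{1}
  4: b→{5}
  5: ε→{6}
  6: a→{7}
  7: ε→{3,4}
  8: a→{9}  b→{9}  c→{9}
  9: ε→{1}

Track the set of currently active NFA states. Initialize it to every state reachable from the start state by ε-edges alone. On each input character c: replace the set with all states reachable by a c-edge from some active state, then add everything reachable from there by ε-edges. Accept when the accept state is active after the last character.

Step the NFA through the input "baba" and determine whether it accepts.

S₀ = ε-closure({0}) = {0,2,4,8}
'b' @ 1: {1,5,6,9}  ✓accept
'a' @ 2: {1,3,4,7}  ✓accept
'b' @ 3: {5,6}
'a' @ 4: {1,3,4,7}  ✓accept
after full input: {1,3,4,7}  (accept=1 in)

Answer: ACCEPT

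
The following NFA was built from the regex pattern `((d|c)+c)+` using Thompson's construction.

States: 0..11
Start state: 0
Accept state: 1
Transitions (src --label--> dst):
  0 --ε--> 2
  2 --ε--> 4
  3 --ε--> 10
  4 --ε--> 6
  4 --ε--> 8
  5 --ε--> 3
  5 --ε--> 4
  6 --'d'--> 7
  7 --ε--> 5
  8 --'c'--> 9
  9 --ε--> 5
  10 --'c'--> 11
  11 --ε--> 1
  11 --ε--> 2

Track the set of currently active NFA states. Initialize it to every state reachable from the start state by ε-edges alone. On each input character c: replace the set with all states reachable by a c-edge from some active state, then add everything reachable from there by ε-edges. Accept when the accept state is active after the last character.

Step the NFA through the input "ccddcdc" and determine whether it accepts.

S₀ = ε-closure({0}) = {0,2,4,6,8}
'c' @ 1: {3,4,5,6,8,9,10}
'c' @ 2: {1,2,3,4,5,6,8,9,10,11}  [accepting]
'd' @ 3: {3,4,5,6,7,8,10}
'd' @ 4: {3,4,5,6,7,8,10}
'c' @ 5: {1,2,3,4,5,6,8,9,10,11}  [accepting]
'd' @ 6: {3,4,5,6,7,8,10}
'c' @ 7: {1,2,3,4,5,6,8,9,10,11}  [accepting]
after full input: {1,2,3,4,5,6,8,9,10,11}  (accept=1 in)

Answer: ACCEPT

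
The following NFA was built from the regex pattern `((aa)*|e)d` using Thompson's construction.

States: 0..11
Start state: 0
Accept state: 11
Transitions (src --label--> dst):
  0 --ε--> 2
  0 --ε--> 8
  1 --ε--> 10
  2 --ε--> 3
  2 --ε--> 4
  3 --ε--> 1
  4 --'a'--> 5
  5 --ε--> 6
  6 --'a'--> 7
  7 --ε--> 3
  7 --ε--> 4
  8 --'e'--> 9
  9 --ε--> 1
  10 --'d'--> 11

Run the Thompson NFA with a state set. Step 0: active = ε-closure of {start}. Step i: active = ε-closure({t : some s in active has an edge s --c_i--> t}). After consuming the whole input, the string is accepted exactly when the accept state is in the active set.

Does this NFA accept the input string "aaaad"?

start: ε-closure({0}) = {0,1,2,3,4,8,10}
'a' @ 1: {5,6}
'a' @ 2: {1,3,4,7,10}
'a' @ 3: {5,6}
'a' @ 4: {1,3,4,7,10}
'd' @ 5: {11}  ✓accept
end set {11} — state 11 in

Answer: ACCEPT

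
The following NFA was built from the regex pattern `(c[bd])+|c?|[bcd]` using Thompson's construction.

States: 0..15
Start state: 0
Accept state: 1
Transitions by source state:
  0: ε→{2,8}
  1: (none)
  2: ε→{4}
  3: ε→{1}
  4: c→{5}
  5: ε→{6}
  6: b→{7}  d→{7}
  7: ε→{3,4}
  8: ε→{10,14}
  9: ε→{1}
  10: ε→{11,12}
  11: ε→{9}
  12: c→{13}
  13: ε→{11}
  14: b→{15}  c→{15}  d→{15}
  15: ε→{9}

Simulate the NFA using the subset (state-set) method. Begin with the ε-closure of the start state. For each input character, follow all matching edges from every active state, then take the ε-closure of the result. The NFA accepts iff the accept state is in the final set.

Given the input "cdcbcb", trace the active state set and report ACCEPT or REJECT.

Answer: ACCEPT

Steps:
start: ε-closure({0}) = {0,1,2,4,8,9,10,11,12,14}
'c' @ 1: {1,5,6,9,11,13,15}  ✓accept
'd' @ 2: {1,3,4,7}  ✓accept
'c' @ 3: {5,6}
'b' @ 4: {1,3,4,7}  ✓accept
'c' @ 5: {5,6}
'b' @ 6: {1,3,4,7}  ✓accept
after full input: {1,3,4,7}  (accept=1 in)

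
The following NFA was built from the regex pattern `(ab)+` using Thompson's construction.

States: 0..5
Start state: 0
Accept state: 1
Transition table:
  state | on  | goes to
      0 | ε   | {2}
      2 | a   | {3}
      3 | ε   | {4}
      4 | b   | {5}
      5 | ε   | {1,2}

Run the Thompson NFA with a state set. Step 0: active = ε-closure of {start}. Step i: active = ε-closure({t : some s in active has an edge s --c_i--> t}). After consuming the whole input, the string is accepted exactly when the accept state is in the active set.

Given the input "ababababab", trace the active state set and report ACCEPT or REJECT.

start: ε-closure({0}) = {0,2}
'a' @ 1: {3,4}
'b' @ 2: {1,2,5}  (accept∈set)
'a' @ 3: {3,4}
'b' @ 4: {1,2,5}  (accept∈set)
'a' @ 5: {3,4}
'b' @ 6: {1,2,5}  (accept∈set)
'a' @ 7: {3,4}
'b' @ 8: {1,2,5}  (accept∈set)
'a' @ 9: {3,4}
'b' @ 10: {1,2,5}  (accept∈set)
final: {1,2,5}; accept 1 in set

Answer: ACCEPT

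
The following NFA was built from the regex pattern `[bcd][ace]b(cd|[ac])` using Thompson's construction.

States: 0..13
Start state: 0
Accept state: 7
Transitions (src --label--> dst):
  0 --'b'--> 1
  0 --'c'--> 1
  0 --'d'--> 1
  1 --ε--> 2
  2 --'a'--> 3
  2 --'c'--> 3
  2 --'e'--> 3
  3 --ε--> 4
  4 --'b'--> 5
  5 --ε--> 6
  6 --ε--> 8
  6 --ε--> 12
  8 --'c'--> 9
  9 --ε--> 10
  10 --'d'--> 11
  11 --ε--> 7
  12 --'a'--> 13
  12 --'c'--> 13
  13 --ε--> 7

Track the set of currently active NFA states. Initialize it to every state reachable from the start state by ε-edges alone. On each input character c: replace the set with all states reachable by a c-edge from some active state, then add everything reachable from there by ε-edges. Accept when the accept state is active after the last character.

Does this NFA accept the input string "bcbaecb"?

Answer: REJECT

Derivation:
start: ε-closure({0}) = {0}
'b' @ 1: {1,2}
'c' @ 2: {3,4}
'b' @ 3: {5,6,8,12}
'a' @ 4: {7,13}  [accepting]
'e' @ 5: {}  — state set empty
rest 'cb' ignored (set empty)
final: {}; accept 7 not in set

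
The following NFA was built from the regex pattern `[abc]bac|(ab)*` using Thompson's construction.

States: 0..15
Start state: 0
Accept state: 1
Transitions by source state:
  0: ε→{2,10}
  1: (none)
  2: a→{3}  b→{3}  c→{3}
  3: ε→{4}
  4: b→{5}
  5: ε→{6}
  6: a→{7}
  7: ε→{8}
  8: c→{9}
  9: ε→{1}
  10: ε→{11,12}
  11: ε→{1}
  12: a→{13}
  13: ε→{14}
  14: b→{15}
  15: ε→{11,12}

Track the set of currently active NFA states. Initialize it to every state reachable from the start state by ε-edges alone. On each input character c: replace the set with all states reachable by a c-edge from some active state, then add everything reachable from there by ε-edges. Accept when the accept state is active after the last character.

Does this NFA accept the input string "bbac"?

Answer: ACCEPT

Trace:
S₀ = ε-closure({0}) = {0,1,2,10,11,12}
'b' @ 1: {3,4}
'b' @ 2: {5,6}
'a' @ 3: {7,8}
'c' @ 4: {1,9}  ✓accept
final: {1,9}; accept 1 in set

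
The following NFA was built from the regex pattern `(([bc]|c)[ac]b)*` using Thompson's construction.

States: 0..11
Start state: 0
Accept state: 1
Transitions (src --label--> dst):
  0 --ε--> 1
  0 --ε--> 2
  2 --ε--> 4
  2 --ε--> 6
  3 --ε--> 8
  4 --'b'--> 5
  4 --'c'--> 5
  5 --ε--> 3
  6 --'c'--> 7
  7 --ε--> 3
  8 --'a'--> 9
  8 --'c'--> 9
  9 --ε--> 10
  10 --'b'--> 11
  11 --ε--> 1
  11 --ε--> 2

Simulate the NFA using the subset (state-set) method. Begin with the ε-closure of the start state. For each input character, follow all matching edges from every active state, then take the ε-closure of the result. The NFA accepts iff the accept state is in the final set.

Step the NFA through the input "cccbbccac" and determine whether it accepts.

initial (ε-close {0}): {0,1,2,4,6}
'c' @ 1: {3,5,7,8}
'c' @ 2: {9,10}
'c' @ 3: {}  — state set empty
rest 'bbccac' ignored (set empty)
end set {} — state 1 not in

Answer: REJECT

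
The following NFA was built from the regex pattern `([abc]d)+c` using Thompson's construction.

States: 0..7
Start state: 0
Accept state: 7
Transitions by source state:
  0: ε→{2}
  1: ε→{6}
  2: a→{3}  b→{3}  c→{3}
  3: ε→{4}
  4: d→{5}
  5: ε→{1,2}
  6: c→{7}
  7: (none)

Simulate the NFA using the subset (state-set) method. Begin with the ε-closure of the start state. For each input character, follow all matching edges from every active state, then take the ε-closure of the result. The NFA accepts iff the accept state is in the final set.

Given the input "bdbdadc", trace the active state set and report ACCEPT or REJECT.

Answer: ACCEPT

Steps:
S₀ = ε-closure({0}) = {0,2}
'b' @ 1: {3,4}
'd' @ 2: {1,2,5,6}
'b' @ 3: {3,4}
'd' @ 4: {1,2,5,6}
'a' @ 5: {3,4}
'd' @ 6: {1,2,5,6}
'c' @ 7: {3,4,7}  [accepting]
final: {3,4,7}; accept 7 in set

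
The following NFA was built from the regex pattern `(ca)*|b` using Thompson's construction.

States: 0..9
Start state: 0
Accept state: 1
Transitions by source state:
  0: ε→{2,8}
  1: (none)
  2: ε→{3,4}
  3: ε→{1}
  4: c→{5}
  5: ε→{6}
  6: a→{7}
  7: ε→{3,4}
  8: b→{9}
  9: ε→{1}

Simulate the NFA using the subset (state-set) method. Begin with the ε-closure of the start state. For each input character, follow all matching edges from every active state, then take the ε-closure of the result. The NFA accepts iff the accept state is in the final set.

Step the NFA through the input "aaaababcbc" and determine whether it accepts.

Answer: REJECT

Derivation:
S₀ = ε-closure({0}) = {0,1,2,3,4,8}
'a' @ 1: {}  — dead — no transitions
rest 'aaababcbc' ignored (set empty)
after full input: {}  (accept=1 not in)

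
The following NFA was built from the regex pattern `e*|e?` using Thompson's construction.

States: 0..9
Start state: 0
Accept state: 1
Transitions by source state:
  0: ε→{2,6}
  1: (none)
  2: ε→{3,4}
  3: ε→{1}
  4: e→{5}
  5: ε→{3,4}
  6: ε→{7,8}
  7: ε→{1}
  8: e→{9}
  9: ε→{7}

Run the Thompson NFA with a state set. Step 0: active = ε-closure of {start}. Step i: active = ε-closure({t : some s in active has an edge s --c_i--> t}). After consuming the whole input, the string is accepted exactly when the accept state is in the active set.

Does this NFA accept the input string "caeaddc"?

Answer: REJECT

Trace:
start: ε-closure({0}) = {0,1,2,3,4,6,7,8}
'c' @ 1: {}  — state set empty
rest 'aeaddc' ignored (set empty)
final: {}; accept 1 not in set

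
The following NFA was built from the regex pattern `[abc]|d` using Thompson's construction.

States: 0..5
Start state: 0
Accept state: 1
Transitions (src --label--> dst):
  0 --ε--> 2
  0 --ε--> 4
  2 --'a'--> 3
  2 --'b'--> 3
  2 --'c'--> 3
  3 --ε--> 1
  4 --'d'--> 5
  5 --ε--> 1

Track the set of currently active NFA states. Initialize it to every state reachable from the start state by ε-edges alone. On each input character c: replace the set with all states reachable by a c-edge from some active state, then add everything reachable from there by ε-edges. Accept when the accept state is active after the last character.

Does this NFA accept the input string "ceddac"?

Answer: REJECT

Derivation:
initial (ε-close {0}): {0,2,4}
'c' @ 1: {1,3}  [accepting]
'e' @ 2: {}  — dead — no transitions
rest 'ddac' ignored (set empty)
end set {} — state 1 not in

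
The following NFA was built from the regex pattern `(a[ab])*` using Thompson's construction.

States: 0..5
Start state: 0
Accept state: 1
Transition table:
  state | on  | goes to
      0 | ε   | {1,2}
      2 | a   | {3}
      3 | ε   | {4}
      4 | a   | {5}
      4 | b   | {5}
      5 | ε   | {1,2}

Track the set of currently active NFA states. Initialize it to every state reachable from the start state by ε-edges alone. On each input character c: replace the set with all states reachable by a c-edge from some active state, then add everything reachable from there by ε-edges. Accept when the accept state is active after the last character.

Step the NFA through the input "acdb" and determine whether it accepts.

start: ε-closure({0}) = {0,1,2}
'a' @ 1: {3,4}
'c' @ 2: {}  — dead — no transitions
rest 'db' ignored (set empty)
end set {} — state 1 not in

Answer: REJECT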